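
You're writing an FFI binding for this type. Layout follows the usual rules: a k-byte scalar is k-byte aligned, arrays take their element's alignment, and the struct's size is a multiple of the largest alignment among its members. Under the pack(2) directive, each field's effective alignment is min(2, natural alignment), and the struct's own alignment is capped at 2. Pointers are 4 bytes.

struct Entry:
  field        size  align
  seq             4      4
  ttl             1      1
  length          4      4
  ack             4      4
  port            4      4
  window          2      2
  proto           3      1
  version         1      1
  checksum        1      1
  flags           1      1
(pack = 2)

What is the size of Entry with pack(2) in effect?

26

seq at 0 (size 4, align 2) → ends 4
ttl at 4 (size 1, align 1) → ends 5
pad 1 to align 2 for length
length at 6 (size 4, align 2) → ends 10
ack at 10 (size 4, align 2) → ends 14
port at 14 (size 4, align 2) → ends 18
window at 18 (size 2, align 2) → ends 20
proto at 20 (size 3, align 1) → ends 23
version at 23 (size 1, align 1) → ends 24
checksum at 24 (size 1, align 1) → ends 25
flags at 25 (size 1, align 1) → ends 26
total 26 bytes, alignment 2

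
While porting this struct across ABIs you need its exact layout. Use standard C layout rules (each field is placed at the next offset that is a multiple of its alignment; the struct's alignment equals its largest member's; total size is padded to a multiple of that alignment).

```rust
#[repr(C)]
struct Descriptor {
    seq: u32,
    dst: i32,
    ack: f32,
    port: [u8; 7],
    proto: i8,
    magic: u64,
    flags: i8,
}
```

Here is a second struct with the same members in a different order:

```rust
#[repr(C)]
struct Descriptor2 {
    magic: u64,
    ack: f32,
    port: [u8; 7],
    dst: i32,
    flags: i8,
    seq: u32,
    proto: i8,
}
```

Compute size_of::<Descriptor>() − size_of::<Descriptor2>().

0

0..4  seq  (4B, 4-aligned)
4..8  dst  (4B, 4-aligned)
8..12  ack  (4B, 4-aligned)
12..19  port  (7B, 1-aligned)
19..20  proto  (1B, 1-aligned)
20..24  -- padding (4B)
24..32  magic  (8B, 8-aligned)
32..33  flags  (1B, 1-aligned)
33..40  -- tail padding (7B)
sizeof = 40, alignof = 8
— Descriptor2 —
0..8  magic  (8B, 8-aligned)
8..12  ack  (4B, 4-aligned)
12..19  port  (7B, 1-aligned)
19..20  -- padding (1B)
20..24  dst  (4B, 4-aligned)
24..25  flags  (1B, 1-aligned)
25..28  -- padding (3B)
28..32  seq  (4B, 4-aligned)
32..33  proto  (1B, 1-aligned)
33..40  -- tail padding (7B)
sizeof = 40, alignof = 8
40 − 40 = 0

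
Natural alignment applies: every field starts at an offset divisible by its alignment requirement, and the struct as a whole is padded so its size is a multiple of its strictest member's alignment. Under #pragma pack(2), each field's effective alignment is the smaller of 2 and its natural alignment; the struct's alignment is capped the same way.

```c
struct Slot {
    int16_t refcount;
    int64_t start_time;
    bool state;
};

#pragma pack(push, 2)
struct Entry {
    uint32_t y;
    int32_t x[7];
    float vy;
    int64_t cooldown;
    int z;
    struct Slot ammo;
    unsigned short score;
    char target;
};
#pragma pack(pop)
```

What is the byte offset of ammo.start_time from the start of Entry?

56

Slot: 0..2  refcount  (2B, 2-aligned); 2..8  -- padding (6B); 8..16  start_time  (8B, 8-aligned); 16..17  state  (1B, 1-aligned); 17..24  -- tail padding (7B); sizeof = 24, alignof = 8
0..4  y  (4B, 2-aligned)
4..32  x  (28B, 2-aligned)
32..36  vy  (4B, 2-aligned)
36..44  cooldown  (8B, 2-aligned)
44..48  z  (4B, 2-aligned)
48..72  ammo  (24B, 2-aligned)
within Slot: start_time at 8
48 + 8 = 56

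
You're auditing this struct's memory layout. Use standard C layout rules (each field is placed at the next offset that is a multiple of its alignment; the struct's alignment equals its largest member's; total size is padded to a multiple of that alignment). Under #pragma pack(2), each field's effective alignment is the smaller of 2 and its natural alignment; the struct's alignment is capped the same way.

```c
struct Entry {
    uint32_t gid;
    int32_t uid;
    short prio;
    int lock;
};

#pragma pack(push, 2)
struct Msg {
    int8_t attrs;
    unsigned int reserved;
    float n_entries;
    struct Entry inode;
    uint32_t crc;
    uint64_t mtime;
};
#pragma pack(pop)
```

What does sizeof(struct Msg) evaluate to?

38

Entry: @0: gid [4B, align 4] → 4; @4: uid [4B, align 4] → 8; @8: prio [2B, align 2] → 10; +2 pad (align 4); @12: lock [4B, align 4] → 16; size 16, align 4
@0: attrs [1B, align 1] → 1
+1 pad (align 2)
@2: reserved [4B, align 2] → 6
@6: n_entries [4B, align 2] → 10
@10: inode [16B, align 2] → 26
@26: crc [4B, align 2] → 30
@30: mtime [8B, align 2] → 38
size 38, align 2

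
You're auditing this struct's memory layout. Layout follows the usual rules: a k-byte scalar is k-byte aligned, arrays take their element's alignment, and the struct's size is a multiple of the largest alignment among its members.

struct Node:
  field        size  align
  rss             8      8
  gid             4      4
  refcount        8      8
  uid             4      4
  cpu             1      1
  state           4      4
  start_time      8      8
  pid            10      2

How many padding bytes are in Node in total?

@0: rss [8B, align 8] → 8
@8: gid [4B, align 4] → 12
+4 pad (align 8)
@16: refcount [8B, align 8] → 24
@24: uid [4B, align 4] → 28
@28: cpu [1B, align 1] → 29
+3 pad (align 4)
@32: state [4B, align 4] → 36
+4 pad (align 8)
@40: start_time [8B, align 8] → 48
@48: pid [10B, align 2] → 58
+6 tail pad (align 8)
size 64, align 8
data bytes 47, size 64 → padding 17

17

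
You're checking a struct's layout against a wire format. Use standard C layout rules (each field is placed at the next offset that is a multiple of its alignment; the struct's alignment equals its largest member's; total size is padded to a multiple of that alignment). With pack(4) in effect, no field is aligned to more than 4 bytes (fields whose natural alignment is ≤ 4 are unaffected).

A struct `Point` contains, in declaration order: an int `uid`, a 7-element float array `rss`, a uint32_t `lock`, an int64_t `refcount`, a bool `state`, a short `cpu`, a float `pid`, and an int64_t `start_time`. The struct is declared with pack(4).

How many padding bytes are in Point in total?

0..4  uid  (4B, 4-aligned)
4..32  rss  (28B, 4-aligned)
32..36  lock  (4B, 4-aligned)
36..44  refcount  (8B, 4-aligned)
44..45  state  (1B, 1-aligned)
45..46  -- padding (1B)
46..48  cpu  (2B, 2-aligned)
48..52  pid  (4B, 4-aligned)
52..60  start_time  (8B, 4-aligned)
sizeof = 60, alignof = 4
data bytes 59, size 60 → padding 1

1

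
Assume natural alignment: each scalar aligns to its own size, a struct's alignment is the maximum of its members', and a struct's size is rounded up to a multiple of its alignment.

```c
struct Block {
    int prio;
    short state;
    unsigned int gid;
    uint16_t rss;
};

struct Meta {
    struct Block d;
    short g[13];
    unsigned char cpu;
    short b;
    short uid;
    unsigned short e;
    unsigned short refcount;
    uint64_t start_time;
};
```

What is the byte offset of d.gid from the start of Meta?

Block: 0..4  prio  (4B, 4-aligned); 4..6  state  (2B, 2-aligned); 6..8  -- padding (2B); 8..12  gid  (4B, 4-aligned); 12..14  rss  (2B, 2-aligned); 14..16  -- tail padding (2B); sizeof = 16, alignof = 4
0..16  d  (16B, 4-aligned)
within Block: gid at 8
0 + 8 = 8

8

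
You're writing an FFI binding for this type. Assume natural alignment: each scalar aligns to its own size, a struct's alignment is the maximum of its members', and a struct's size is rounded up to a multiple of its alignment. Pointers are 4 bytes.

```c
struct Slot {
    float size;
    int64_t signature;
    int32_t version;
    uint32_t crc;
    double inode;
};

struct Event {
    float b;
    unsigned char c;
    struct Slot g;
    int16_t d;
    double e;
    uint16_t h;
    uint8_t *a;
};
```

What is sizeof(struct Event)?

Slot: 0..4  size  (4B, 4-aligned); 4..8  -- padding (4B); 8..16  signature  (8B, 8-aligned); 16..20  version  (4B, 4-aligned); 20..24  crc  (4B, 4-aligned); 24..32  inode  (8B, 8-aligned); sizeof = 32, alignof = 8
0..4  b  (4B, 4-aligned)
4..5  c  (1B, 1-aligned)
5..8  -- padding (3B)
8..40  g  (32B, 8-aligned)
40..42  d  (2B, 2-aligned)
42..48  -- padding (6B)
48..56  e  (8B, 8-aligned)
56..58  h  (2B, 2-aligned)
58..60  -- padding (2B)
60..64  a  (4B, 4-aligned)
sizeof = 64, alignof = 8

64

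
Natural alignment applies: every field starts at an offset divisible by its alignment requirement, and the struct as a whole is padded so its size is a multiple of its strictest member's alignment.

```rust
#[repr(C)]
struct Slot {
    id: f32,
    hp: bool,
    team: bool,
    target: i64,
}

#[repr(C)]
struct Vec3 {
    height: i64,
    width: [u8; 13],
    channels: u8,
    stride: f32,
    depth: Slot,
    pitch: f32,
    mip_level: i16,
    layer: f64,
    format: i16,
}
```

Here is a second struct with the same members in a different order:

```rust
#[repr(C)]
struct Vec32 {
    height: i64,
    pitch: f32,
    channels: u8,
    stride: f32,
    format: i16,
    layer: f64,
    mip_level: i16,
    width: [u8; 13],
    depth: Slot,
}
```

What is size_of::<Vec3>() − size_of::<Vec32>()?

Slot: @0: id [4B, align 4] → 4; @4: hp [1B, align 1] → 5; @5: team [1B, align 1] → 6; +2 pad (align 8); @8: target [8B, align 8] → 16; size 16, align 8
@0: height [8B, align 8] → 8
@8: width [13B, align 1] → 21
@21: channels [1B, align 1] → 22
+2 pad (align 4)
@24: stride [4B, align 4] → 28
+4 pad (align 8)
@32: depth [16B, align 8] → 48
@48: pitch [4B, align 4] → 52
@52: mip_level [2B, align 2] → 54
+2 pad (align 8)
@56: layer [8B, align 8] → 64
@64: format [2B, align 2] → 66
+6 tail pad (align 8)
size 72, align 8
— Vec32 —
@0: height [8B, align 8] → 8
@8: pitch [4B, align 4] → 12
@12: channels [1B, align 1] → 13
+3 pad (align 4)
@16: stride [4B, align 4] → 20
@20: format [2B, align 2] → 22
+2 pad (align 8)
@24: layer [8B, align 8] → 32
@32: mip_level [2B, align 2] → 34
@34: width [13B, align 1] → 47
+1 pad (align 8)
@48: depth [16B, align 8] → 64
size 64, align 8
72 − 64 = 8

8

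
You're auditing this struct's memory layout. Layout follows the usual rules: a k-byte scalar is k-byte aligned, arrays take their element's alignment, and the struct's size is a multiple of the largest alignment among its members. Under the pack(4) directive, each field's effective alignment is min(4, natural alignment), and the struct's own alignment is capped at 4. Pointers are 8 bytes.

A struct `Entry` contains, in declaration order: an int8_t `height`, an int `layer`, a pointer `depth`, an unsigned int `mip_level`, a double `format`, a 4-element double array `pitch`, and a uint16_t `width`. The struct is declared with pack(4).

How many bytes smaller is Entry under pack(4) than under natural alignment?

8

natural layout:
  height at 0 (size 1, align 1) → ends 1
  pad 3 to align 4 for layer
  layer at 4 (size 4, align 4) → ends 8
  depth at 8 (size 8, align 8) → ends 16
  mip_level at 16 (size 4, align 4) → ends 20
  pad 4 to align 8 for format
  format at 24 (size 8, align 8) → ends 32
  pitch at 32 (size 32, align 8) → ends 64
  width at 64 (size 2, align 2) → ends 66
  tail pad 6 to reach multiple of 8
  total 72 bytes, alignment 8
packed(4) layout:
  height at 0 (size 1, align 1) → ends 1
  pad 3 to align 4 for layer
  layer at 4 (size 4, align 4) → ends 8
  depth at 8 (size 8, align 4) → ends 16
  mip_level at 16 (size 4, align 4) → ends 20
  format at 20 (size 8, align 4) → ends 28
  pitch at 28 (size 32, align 4) → ends 60
  width at 60 (size 2, align 2) → ends 62
  tail pad 2 to reach multiple of 4
  total 64 bytes, alignment 4
72 − 64 = 8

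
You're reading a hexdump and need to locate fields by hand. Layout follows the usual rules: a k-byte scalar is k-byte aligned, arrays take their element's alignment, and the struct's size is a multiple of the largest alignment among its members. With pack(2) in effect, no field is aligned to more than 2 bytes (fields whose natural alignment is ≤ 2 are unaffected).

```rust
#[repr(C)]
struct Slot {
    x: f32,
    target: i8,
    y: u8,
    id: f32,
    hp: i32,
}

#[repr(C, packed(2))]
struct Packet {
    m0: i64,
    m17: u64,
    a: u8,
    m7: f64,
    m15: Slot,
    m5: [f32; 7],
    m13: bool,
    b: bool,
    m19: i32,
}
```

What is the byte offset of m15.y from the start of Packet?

Slot: x at 0 (size 4, align 4) → ends 4; target at 4 (size 1, align 1) → ends 5; y at 5 (size 1, align 1) → ends 6; pad 2 to align 4 for id; id at 8 (size 4, align 4) → ends 12; hp at 12 (size 4, align 4) → ends 16; total 16 bytes, alignment 4
m0 at 0 (size 8, align 2) → ends 8
m17 at 8 (size 8, align 2) → ends 16
a at 16 (size 1, align 1) → ends 17
pad 1 to align 2 for m7
m7 at 18 (size 8, align 2) → ends 26
m15 at 26 (size 16, align 2) → ends 42
within Slot: y at 5
26 + 5 = 31

31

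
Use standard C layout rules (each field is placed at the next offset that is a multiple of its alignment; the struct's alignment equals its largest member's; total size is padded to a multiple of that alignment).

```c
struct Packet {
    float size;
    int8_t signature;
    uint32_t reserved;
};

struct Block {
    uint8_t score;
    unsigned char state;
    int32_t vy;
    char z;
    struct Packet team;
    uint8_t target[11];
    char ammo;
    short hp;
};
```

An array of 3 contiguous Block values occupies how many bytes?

120

Packet: @0: size [4B, align 4] → 4; @4: signature [1B, align 1] → 5; +3 pad (align 4); @8: reserved [4B, align 4] → 12; size 12, align 4
@0: score [1B, align 1] → 1
@1: state [1B, align 1] → 2
+2 pad (align 4)
@4: vy [4B, align 4] → 8
@8: z [1B, align 1] → 9
+3 pad (align 4)
@12: team [12B, align 4] → 24
@24: target [11B, align 1] → 35
@35: ammo [1B, align 1] → 36
@36: hp [2B, align 2] → 38
+2 tail pad (align 4)
size 40, align 4
array of 3: 3 × 40 = 120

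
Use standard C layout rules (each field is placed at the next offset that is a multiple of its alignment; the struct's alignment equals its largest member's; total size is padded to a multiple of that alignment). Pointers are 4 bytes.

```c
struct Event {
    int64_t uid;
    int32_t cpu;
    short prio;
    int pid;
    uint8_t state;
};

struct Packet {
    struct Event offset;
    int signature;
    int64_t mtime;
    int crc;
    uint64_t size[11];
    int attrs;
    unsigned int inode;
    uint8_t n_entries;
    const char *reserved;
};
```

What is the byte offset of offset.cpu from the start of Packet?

8

Event: 0..8  uid  (8B, 8-aligned); 8..12  cpu  (4B, 4-aligned); 12..14  prio  (2B, 2-aligned); 14..16  -- padding (2B); 16..20  pid  (4B, 4-aligned); 20..21  state  (1B, 1-aligned); 21..24  -- tail padding (3B); sizeof = 24, alignof = 8
0..24  offset  (24B, 8-aligned)
within Event: cpu at 8
0 + 8 = 8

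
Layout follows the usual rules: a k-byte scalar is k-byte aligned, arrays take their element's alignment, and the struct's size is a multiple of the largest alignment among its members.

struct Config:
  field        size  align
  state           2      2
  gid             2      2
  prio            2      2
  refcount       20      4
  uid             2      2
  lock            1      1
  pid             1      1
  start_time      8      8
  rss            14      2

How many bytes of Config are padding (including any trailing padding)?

state at 0 (size 2, align 2) → ends 2
gid at 2 (size 2, align 2) → ends 4
prio at 4 (size 2, align 2) → ends 6
pad 2 to align 4 for refcount
refcount at 8 (size 20, align 4) → ends 28
uid at 28 (size 2, align 2) → ends 30
lock at 30 (size 1, align 1) → ends 31
pid at 31 (size 1, align 1) → ends 32
start_time at 32 (size 8, align 8) → ends 40
rss at 40 (size 14, align 2) → ends 54
tail pad 2 to reach multiple of 8
total 56 bytes, alignment 8
data bytes 52, size 56 → padding 4

4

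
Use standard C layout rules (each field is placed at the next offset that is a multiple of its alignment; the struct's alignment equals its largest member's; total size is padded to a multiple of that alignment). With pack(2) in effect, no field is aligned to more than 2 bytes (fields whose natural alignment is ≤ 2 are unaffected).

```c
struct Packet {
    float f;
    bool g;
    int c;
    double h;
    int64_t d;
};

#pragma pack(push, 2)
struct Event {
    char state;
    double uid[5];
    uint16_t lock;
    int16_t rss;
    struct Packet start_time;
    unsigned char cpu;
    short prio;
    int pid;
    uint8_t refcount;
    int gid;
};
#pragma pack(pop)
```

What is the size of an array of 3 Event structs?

Packet: @0: f [4B, align 4] → 4; @4: g [1B, align 1] → 5; +3 pad (align 4); @8: c [4B, align 4] → 12; +4 pad (align 8); @16: h [8B, align 8] → 24; @24: d [8B, align 8] → 32; size 32, align 8
@0: state [1B, align 1] → 1
+1 pad (align 2)
@2: uid [40B, align 2] → 42
@42: lock [2B, align 2] → 44
@44: rss [2B, align 2] → 46
@46: start_time [32B, align 2] → 78
@78: cpu [1B, align 1] → 79
+1 pad (align 2)
@80: prio [2B, align 2] → 82
@82: pid [4B, align 2] → 86
@86: refcount [1B, align 1] → 87
+1 pad (align 2)
@88: gid [4B, align 2] → 92
size 92, align 2
array of 3: 3 × 92 = 276

276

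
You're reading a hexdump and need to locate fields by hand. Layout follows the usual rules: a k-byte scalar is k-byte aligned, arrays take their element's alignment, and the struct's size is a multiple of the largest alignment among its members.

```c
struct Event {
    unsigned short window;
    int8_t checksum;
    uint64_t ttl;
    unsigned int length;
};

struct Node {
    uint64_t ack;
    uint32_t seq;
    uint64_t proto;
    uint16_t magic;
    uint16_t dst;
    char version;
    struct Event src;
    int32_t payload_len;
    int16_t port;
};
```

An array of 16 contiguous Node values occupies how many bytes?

1024

Event: @0: window [2B, align 2] → 2; @2: checksum [1B, align 1] → 3; +5 pad (align 8); @8: ttl [8B, align 8] → 16; @16: length [4B, align 4] → 20; +4 tail pad (align 8); size 24, align 8
@0: ack [8B, align 8] → 8
@8: seq [4B, align 4] → 12
+4 pad (align 8)
@16: proto [8B, align 8] → 24
@24: magic [2B, align 2] → 26
@26: dst [2B, align 2] → 28
@28: version [1B, align 1] → 29
+3 pad (align 8)
@32: src [24B, align 8] → 56
@56: payload_len [4B, align 4] → 60
@60: port [2B, align 2] → 62
+2 tail pad (align 8)
size 64, align 8
array of 16: 16 × 64 = 1024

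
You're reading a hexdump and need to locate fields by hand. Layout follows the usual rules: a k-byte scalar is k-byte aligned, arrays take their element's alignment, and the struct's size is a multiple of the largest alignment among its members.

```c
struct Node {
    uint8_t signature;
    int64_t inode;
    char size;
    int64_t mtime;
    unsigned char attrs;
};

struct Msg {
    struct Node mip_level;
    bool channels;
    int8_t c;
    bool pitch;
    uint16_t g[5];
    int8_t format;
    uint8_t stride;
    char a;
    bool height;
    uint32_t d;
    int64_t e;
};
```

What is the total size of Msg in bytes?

72

Node: 0..1  signature  (1B, 1-aligned); 1..8  -- padding (7B); 8..16  inode  (8B, 8-aligned); 16..17  size  (1B, 1-aligned); 17..24  -- padding (7B); 24..32  mtime  (8B, 8-aligned); 32..33  attrs  (1B, 1-aligned); 33..40  -- tail padding (7B); sizeof = 40, alignof = 8
0..40  mip_level  (40B, 8-aligned)
40..41  channels  (1B, 1-aligned)
41..42  c  (1B, 1-aligned)
42..43  pitch  (1B, 1-aligned)
43..44  -- padding (1B)
44..54  g  (10B, 2-aligned)
54..55  format  (1B, 1-aligned)
55..56  stride  (1B, 1-aligned)
56..57  a  (1B, 1-aligned)
57..58  height  (1B, 1-aligned)
58..60  -- padding (2B)
60..64  d  (4B, 4-aligned)
64..72  e  (8B, 8-aligned)
sizeof = 72, alignof = 8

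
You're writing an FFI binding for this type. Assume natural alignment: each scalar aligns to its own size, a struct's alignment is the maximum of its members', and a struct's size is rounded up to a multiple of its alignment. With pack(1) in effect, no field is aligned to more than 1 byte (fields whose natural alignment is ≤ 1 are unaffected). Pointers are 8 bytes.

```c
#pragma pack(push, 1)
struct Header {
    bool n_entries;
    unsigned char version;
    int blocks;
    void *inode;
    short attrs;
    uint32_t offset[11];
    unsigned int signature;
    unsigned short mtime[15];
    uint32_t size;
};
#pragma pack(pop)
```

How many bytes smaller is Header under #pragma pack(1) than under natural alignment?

natural layout:
  @0: n_entries [1B, align 1] → 1
  @1: version [1B, align 1] → 2
  +2 pad (align 4)
  @4: blocks [4B, align 4] → 8
  @8: inode [8B, align 8] → 16
  @16: attrs [2B, align 2] → 18
  +2 pad (align 4)
  @20: offset [44B, align 4] → 64
  @64: signature [4B, align 4] → 68
  @68: mtime [30B, align 2] → 98
  +2 pad (align 4)
  @100: size [4B, align 4] → 104
  size 104, align 8
packed(1) layout:
  @0: n_entries [1B, align 1] → 1
  @1: version [1B, align 1] → 2
  @2: blocks [4B, align 1] → 6
  @6: inode [8B, align 1] → 14
  @14: attrs [2B, align 1] → 16
  @16: offset [44B, align 1] → 60
  @60: signature [4B, align 1] → 64
  @64: mtime [30B, align 1] → 94
  @94: size [4B, align 1] → 98
  size 98, align 1
104 − 98 = 6

6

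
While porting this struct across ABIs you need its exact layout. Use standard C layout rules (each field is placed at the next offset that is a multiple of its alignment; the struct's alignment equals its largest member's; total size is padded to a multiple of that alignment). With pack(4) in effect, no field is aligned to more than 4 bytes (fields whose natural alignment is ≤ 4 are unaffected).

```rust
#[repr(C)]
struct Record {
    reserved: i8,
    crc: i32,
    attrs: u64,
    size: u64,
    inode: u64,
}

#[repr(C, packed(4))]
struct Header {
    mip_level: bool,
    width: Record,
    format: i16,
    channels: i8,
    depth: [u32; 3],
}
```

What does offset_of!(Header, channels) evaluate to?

Record: @0: reserved [1B, align 1] → 1; +3 pad (align 4); @4: crc [4B, align 4] → 8; @8: attrs [8B, align 8] → 16; @16: size [8B, align 8] → 24; @24: inode [8B, align 8] → 32; size 32, align 8
@0: mip_level [1B, align 1] → 1
+3 pad (align 4)
@4: width [32B, align 4] → 36
@36: format [2B, align 2] → 38
@38: channels [1B, align 1] → 39

38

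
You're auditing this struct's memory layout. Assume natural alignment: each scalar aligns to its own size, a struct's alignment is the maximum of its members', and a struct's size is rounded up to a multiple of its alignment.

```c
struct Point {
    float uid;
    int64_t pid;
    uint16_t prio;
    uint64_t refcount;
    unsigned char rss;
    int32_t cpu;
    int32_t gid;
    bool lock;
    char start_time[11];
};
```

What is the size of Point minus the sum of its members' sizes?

13

@0: uid [4B, align 4] → 4
+4 pad (align 8)
@8: pid [8B, align 8] → 16
@16: prio [2B, align 2] → 18
+6 pad (align 8)
@24: refcount [8B, align 8] → 32
@32: rss [1B, align 1] → 33
+3 pad (align 4)
@36: cpu [4B, align 4] → 40
@40: gid [4B, align 4] → 44
@44: lock [1B, align 1] → 45
@45: start_time [11B, align 1] → 56
size 56, align 8
data bytes 43, size 56 → padding 13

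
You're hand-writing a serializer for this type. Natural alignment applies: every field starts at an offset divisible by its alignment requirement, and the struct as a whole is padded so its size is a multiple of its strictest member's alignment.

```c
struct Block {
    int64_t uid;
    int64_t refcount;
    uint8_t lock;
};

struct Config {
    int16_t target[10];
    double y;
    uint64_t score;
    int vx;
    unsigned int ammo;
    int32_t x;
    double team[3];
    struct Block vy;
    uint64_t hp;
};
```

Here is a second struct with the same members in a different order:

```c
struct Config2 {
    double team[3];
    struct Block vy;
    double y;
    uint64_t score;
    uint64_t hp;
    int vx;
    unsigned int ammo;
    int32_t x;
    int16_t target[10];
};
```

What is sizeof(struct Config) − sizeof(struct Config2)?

Block: uid at 0 (size 8, align 8) → ends 8; refcount at 8 (size 8, align 8) → ends 16; lock at 16 (size 1, align 1) → ends 17; tail pad 7 to reach multiple of 8; total 24 bytes, alignment 8
target at 0 (size 20, align 2) → ends 20
pad 4 to align 8 for y
y at 24 (size 8, align 8) → ends 32
score at 32 (size 8, align 8) → ends 40
vx at 40 (size 4, align 4) → ends 44
ammo at 44 (size 4, align 4) → ends 48
x at 48 (size 4, align 4) → ends 52
pad 4 to align 8 for team
team at 56 (size 24, align 8) → ends 80
vy at 80 (size 24, align 8) → ends 104
hp at 104 (size 8, align 8) → ends 112
total 112 bytes, alignment 8
— Config2 —
team at 0 (size 24, align 8) → ends 24
vy at 24 (size 24, align 8) → ends 48
y at 48 (size 8, align 8) → ends 56
score at 56 (size 8, align 8) → ends 64
hp at 64 (size 8, align 8) → ends 72
vx at 72 (size 4, align 4) → ends 76
ammo at 76 (size 4, align 4) → ends 80
x at 80 (size 4, align 4) → ends 84
target at 84 (size 20, align 2) → ends 104
total 104 bytes, alignment 8
112 − 104 = 8

8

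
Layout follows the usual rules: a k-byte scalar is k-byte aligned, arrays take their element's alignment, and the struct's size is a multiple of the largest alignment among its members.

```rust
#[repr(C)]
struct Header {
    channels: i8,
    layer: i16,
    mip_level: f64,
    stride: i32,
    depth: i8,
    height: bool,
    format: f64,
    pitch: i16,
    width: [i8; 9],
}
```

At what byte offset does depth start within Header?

0..1  channels  (1B, 1-aligned)
1..2  -- padding (1B)
2..4  layer  (2B, 2-aligned)
4..8  -- padding (4B)
8..16  mip_level  (8B, 8-aligned)
16..20  stride  (4B, 4-aligned)
20..21  depth  (1B, 1-aligned)

20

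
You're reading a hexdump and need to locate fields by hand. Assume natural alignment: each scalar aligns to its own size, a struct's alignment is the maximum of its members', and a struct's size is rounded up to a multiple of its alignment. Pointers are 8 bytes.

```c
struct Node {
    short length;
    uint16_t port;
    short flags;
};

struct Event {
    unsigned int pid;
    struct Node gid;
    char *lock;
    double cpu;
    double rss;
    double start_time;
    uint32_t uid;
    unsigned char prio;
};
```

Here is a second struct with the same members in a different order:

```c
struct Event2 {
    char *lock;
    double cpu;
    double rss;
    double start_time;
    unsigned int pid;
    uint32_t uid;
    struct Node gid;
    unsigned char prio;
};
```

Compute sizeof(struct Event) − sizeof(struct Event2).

Node: length at 0 (size 2, align 2) → ends 2; port at 2 (size 2, align 2) → ends 4; flags at 4 (size 2, align 2) → ends 6; total 6 bytes, alignment 2
pid at 0 (size 4, align 4) → ends 4
gid at 4 (size 6, align 2) → ends 10
pad 6 to align 8 for lock
lock at 16 (size 8, align 8) → ends 24
cpu at 24 (size 8, align 8) → ends 32
rss at 32 (size 8, align 8) → ends 40
start_time at 40 (size 8, align 8) → ends 48
uid at 48 (size 4, align 4) → ends 52
prio at 52 (size 1, align 1) → ends 53
tail pad 3 to reach multiple of 8
total 56 bytes, alignment 8
— Event2 —
lock at 0 (size 8, align 8) → ends 8
cpu at 8 (size 8, align 8) → ends 16
rss at 16 (size 8, align 8) → ends 24
start_time at 24 (size 8, align 8) → ends 32
pid at 32 (size 4, align 4) → ends 36
uid at 36 (size 4, align 4) → ends 40
gid at 40 (size 6, align 2) → ends 46
prio at 46 (size 1, align 1) → ends 47
tail pad 1 to reach multiple of 8
total 48 bytes, alignment 8
56 − 48 = 8

8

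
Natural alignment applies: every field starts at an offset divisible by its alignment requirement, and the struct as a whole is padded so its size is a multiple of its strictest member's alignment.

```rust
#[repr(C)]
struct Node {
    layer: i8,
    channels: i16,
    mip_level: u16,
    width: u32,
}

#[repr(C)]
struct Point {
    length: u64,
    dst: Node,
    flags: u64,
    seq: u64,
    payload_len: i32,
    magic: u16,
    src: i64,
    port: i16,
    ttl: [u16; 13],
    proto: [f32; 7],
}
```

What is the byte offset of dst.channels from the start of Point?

10

Node: @0: layer [1B, align 1] → 1; +1 pad (align 2); @2: channels [2B, align 2] → 4; @4: mip_level [2B, align 2] → 6; +2 pad (align 4); @8: width [4B, align 4] → 12; size 12, align 4
@0: length [8B, align 8] → 8
@8: dst [12B, align 4] → 20
within Node: channels at 2
8 + 2 = 10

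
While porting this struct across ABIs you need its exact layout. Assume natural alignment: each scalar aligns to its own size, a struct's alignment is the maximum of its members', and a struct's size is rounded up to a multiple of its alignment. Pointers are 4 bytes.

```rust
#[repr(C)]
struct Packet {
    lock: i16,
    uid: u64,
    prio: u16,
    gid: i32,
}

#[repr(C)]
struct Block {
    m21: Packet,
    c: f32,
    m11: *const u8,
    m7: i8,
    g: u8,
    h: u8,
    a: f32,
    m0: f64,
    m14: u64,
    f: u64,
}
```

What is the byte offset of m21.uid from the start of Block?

8

Packet: lock at 0 (size 2, align 2) → ends 2; pad 6 to align 8 for uid; uid at 8 (size 8, align 8) → ends 16; prio at 16 (size 2, align 2) → ends 18; pad 2 to align 4 for gid; gid at 20 (size 4, align 4) → ends 24; total 24 bytes, alignment 8
m21 at 0 (size 24, align 8) → ends 24
within Packet: uid at 8
0 + 8 = 8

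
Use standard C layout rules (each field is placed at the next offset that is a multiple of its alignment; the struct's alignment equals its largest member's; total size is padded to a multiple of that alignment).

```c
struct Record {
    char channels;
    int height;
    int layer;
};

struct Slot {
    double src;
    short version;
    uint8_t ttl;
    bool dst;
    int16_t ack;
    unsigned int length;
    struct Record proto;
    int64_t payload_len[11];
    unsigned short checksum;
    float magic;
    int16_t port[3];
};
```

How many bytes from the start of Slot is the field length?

16

Record: 0..1  channels  (1B, 1-aligned); 1..4  -- padding (3B); 4..8  height  (4B, 4-aligned); 8..12  layer  (4B, 4-aligned); sizeof = 12, alignof = 4
0..8  src  (8B, 8-aligned)
8..10  version  (2B, 2-aligned)
10..11  ttl  (1B, 1-aligned)
11..12  dst  (1B, 1-aligned)
12..14  ack  (2B, 2-aligned)
14..16  -- padding (2B)
16..20  length  (4B, 4-aligned)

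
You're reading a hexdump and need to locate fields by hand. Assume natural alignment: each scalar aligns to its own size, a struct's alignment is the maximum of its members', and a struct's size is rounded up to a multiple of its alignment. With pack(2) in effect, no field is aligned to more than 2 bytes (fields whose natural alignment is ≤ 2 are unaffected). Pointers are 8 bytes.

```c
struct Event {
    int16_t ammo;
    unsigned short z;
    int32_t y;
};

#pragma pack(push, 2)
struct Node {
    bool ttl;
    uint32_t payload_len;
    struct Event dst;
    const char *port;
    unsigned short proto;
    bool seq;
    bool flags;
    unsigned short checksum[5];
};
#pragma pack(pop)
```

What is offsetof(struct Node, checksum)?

26

Event: ammo at 0 (size 2, align 2) → ends 2; z at 2 (size 2, align 2) → ends 4; y at 4 (size 4, align 4) → ends 8; total 8 bytes, alignment 4
ttl at 0 (size 1, align 1) → ends 1
pad 1 to align 2 for payload_len
payload_len at 2 (size 4, align 2) → ends 6
dst at 6 (size 8, align 2) → ends 14
port at 14 (size 8, align 2) → ends 22
proto at 22 (size 2, align 2) → ends 24
seq at 24 (size 1, align 1) → ends 25
flags at 25 (size 1, align 1) → ends 26
checksum at 26 (size 10, align 2) → ends 36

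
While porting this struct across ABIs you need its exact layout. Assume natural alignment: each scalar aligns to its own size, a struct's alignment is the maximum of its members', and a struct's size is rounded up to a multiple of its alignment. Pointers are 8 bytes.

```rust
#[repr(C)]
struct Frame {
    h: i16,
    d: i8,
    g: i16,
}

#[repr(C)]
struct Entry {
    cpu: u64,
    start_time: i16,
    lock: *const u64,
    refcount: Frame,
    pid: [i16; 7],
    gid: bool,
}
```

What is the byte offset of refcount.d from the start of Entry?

26

Frame: @0: h [2B, align 2] → 2; @2: d [1B, align 1] → 3; +1 pad (align 2); @4: g [2B, align 2] → 6; size 6, align 2
@0: cpu [8B, align 8] → 8
@8: start_time [2B, align 2] → 10
+6 pad (align 8)
@16: lock [8B, align 8] → 24
@24: refcount [6B, align 2] → 30
within Frame: d at 2
24 + 2 = 26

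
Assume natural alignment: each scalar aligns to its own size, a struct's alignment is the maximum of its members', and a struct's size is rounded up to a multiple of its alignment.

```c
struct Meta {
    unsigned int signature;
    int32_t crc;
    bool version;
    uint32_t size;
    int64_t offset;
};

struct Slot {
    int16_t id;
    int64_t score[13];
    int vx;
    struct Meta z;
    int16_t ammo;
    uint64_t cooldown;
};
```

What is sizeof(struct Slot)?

160

Meta: 0..4  signature  (4B, 4-aligned); 4..8  crc  (4B, 4-aligned); 8..9  version  (1B, 1-aligned); 9..12  -- padding (3B); 12..16  size  (4B, 4-aligned); 16..24  offset  (8B, 8-aligned); sizeof = 24, alignof = 8
0..2  id  (2B, 2-aligned)
2..8  -- padding (6B)
8..112  score  (104B, 8-aligned)
112..116  vx  (4B, 4-aligned)
116..120  -- padding (4B)
120..144  z  (24B, 8-aligned)
144..146  ammo  (2B, 2-aligned)
146..152  -- padding (6B)
152..160  cooldown  (8B, 8-aligned)
sizeof = 160, alignof = 8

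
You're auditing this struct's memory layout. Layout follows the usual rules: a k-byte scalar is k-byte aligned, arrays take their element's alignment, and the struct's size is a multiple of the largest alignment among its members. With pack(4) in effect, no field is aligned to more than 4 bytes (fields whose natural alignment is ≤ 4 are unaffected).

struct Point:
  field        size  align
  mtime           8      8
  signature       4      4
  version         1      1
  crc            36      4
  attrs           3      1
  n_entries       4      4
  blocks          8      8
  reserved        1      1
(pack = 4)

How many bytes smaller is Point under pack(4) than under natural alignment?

natural layout:
  @0: mtime [8B, align 8] → 8
  @8: signature [4B, align 4] → 12
  @12: version [1B, align 1] → 13
  +3 pad (align 4)
  @16: crc [36B, align 4] → 52
  @52: attrs [3B, align 1] → 55
  +1 pad (align 4)
  @56: n_entries [4B, align 4] → 60
  +4 pad (align 8)
  @64: blocks [8B, align 8] → 72
  @72: reserved [1B, align 1] → 73
  +7 tail pad (align 8)
  size 80, align 8
packed(4) layout:
  @0: mtime [8B, align 4] → 8
  @8: signature [4B, align 4] → 12
  @12: version [1B, align 1] → 13
  +3 pad (align 4)
  @16: crc [36B, align 4] → 52
  @52: attrs [3B, align 1] → 55
  +1 pad (align 4)
  @56: n_entries [4B, align 4] → 60
  @60: blocks [8B, align 4] → 68
  @68: reserved [1B, align 1] → 69
  +3 tail pad (align 4)
  size 72, align 4
80 − 72 = 8

8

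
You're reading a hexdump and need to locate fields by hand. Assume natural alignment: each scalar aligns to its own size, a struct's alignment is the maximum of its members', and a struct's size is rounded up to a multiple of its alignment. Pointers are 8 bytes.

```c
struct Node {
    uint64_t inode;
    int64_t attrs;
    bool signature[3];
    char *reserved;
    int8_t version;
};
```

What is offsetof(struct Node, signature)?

16

inode at 0 (size 8, align 8) → ends 8
attrs at 8 (size 8, align 8) → ends 16
signature at 16 (size 3, align 1) → ends 19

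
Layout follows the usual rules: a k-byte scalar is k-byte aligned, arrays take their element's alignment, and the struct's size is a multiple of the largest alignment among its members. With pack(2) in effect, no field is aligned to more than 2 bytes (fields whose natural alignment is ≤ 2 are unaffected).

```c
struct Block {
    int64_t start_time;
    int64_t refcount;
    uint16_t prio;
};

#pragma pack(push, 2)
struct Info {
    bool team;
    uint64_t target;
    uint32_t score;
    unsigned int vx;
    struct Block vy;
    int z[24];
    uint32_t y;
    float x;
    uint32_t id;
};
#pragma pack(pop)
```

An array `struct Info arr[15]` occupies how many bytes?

2250

Block: start_time at 0 (size 8, align 8) → ends 8; refcount at 8 (size 8, align 8) → ends 16; prio at 16 (size 2, align 2) → ends 18; tail pad 6 to reach multiple of 8; total 24 bytes, alignment 8
team at 0 (size 1, align 1) → ends 1
pad 1 to align 2 for target
target at 2 (size 8, align 2) → ends 10
score at 10 (size 4, align 2) → ends 14
vx at 14 (size 4, align 2) → ends 18
vy at 18 (size 24, align 2) → ends 42
z at 42 (size 96, align 2) → ends 138
y at 138 (size 4, align 2) → ends 142
x at 142 (size 4, align 2) → ends 146
id at 146 (size 4, align 2) → ends 150
total 150 bytes, alignment 2
array of 15: 15 × 150 = 2250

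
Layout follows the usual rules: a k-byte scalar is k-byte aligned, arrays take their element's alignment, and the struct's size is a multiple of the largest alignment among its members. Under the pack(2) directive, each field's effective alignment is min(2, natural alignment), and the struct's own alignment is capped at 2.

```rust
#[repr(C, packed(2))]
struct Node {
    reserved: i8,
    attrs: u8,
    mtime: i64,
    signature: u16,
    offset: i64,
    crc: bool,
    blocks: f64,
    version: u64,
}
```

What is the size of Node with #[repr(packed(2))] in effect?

@0: reserved [1B, align 1] → 1
@1: attrs [1B, align 1] → 2
@2: mtime [8B, align 2] → 10
@10: signature [2B, align 2] → 12
@12: offset [8B, align 2] → 20
@20: crc [1B, align 1] → 21
+1 pad (align 2)
@22: blocks [8B, align 2] → 30
@30: version [8B, align 2] → 38
size 38, align 2

38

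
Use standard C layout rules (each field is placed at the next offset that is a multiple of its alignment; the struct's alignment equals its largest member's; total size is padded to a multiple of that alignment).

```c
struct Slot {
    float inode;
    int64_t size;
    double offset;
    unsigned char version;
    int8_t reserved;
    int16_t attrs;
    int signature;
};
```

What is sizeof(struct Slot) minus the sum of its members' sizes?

4

0..4  inode  (4B, 4-aligned)
4..8  -- padding (4B)
8..16  size  (8B, 8-aligned)
16..24  offset  (8B, 8-aligned)
24..25  version  (1B, 1-aligned)
25..26  reserved  (1B, 1-aligned)
26..28  attrs  (2B, 2-aligned)
28..32  signature  (4B, 4-aligned)
sizeof = 32, alignof = 8
data bytes 28, size 32 → padding 4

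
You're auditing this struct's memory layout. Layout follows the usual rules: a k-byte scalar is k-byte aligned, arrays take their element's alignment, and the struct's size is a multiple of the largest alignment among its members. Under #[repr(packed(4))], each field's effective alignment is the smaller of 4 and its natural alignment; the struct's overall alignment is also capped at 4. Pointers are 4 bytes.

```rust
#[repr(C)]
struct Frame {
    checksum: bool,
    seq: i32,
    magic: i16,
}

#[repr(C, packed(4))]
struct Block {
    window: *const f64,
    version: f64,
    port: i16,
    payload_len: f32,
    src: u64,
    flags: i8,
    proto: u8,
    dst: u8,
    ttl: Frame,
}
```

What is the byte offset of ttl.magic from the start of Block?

40

Frame: 0..1  checksum  (1B, 1-aligned); 1..4  -- padding (3B); 4..8  seq  (4B, 4-aligned); 8..10  magic  (2B, 2-aligned); 10..12  -- tail padding (2B); sizeof = 12, alignof = 4
0..4  window  (4B, 4-aligned)
4..12  version  (8B, 4-aligned)
12..14  port  (2B, 2-aligned)
14..16  -- padding (2B)
16..20  payload_len  (4B, 4-aligned)
20..28  src  (8B, 4-aligned)
28..29  flags  (1B, 1-aligned)
29..30  proto  (1B, 1-aligned)
30..31  dst  (1B, 1-aligned)
31..32  -- padding (1B)
32..44  ttl  (12B, 4-aligned)
within Frame: magic at 8
32 + 8 = 40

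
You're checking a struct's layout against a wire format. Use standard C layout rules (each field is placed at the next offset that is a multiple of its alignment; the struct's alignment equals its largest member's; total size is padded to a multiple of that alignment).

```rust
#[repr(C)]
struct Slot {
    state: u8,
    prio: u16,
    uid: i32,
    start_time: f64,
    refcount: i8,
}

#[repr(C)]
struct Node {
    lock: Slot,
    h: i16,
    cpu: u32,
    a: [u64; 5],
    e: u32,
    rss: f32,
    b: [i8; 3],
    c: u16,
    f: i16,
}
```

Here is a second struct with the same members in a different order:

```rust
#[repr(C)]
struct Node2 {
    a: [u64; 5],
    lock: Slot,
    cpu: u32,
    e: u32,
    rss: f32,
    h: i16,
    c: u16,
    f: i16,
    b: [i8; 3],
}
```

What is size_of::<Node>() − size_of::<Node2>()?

Slot: state at 0 (size 1, align 1) → ends 1; pad 1 to align 2 for prio; prio at 2 (size 2, align 2) → ends 4; uid at 4 (size 4, align 4) → ends 8; start_time at 8 (size 8, align 8) → ends 16; refcount at 16 (size 1, align 1) → ends 17; tail pad 7 to reach multiple of 8; total 24 bytes, alignment 8
lock at 0 (size 24, align 8) → ends 24
h at 24 (size 2, align 2) → ends 26
pad 2 to align 4 for cpu
cpu at 28 (size 4, align 4) → ends 32
a at 32 (size 40, align 8) → ends 72
e at 72 (size 4, align 4) → ends 76
rss at 76 (size 4, align 4) → ends 80
b at 80 (size 3, align 1) → ends 83
pad 1 to align 2 for c
c at 84 (size 2, align 2) → ends 86
f at 86 (size 2, align 2) → ends 88
total 88 bytes, alignment 8
— Node2 —
a at 0 (size 40, align 8) → ends 40
lock at 40 (size 24, align 8) → ends 64
cpu at 64 (size 4, align 4) → ends 68
e at 68 (size 4, align 4) → ends 72
rss at 72 (size 4, align 4) → ends 76
h at 76 (size 2, align 2) → ends 78
c at 78 (size 2, align 2) → ends 80
f at 80 (size 2, align 2) → ends 82
b at 82 (size 3, align 1) → ends 85
tail pad 3 to reach multiple of 8
total 88 bytes, alignment 8
88 − 88 = 0

0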